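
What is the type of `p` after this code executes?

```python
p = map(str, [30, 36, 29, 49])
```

map() returns a map iterator object

map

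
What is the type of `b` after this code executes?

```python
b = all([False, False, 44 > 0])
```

all() returns bool

bool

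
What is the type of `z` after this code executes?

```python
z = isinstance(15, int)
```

isinstance() returns bool

bool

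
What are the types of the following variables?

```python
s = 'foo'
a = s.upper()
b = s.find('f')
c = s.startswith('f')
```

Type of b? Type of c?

str.find() returns int; str.startswith() returns bool

int, bool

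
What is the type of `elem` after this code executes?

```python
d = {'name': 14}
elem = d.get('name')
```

dict.get() returns the value (int) when key is found

int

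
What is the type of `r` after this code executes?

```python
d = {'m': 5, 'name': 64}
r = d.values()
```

.values() returns a dict_values view object

dict_values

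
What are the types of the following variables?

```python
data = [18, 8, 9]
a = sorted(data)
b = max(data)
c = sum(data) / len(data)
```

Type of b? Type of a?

max of ints returns int; sorted() returns list

int, list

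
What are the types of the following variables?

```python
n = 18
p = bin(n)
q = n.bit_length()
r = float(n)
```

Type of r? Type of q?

float() returns float; int.bit_length() returns int

float, int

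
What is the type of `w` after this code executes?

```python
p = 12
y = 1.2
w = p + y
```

int + float returns float (12 + 1.2 = 13.2)

float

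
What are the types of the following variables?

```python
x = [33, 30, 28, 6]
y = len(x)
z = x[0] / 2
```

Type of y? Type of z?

len() returns int; int / int returns float

int, float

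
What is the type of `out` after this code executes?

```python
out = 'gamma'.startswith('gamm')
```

str.startswith() returns bool

bool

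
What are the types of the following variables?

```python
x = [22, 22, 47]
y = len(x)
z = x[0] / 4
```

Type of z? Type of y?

int / int returns float; len() returns int

float, int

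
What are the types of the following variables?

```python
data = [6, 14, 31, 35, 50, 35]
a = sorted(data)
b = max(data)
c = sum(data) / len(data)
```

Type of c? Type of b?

int / int returns float; max of ints returns int

float, int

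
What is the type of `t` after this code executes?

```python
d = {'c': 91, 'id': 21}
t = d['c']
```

Accessing dict[str, int] with key 'c' returns int value 91

int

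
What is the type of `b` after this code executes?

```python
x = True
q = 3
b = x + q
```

bool + int returns int (True is 1, so 1 + 3 = 4)

int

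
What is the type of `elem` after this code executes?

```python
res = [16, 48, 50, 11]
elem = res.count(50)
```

list.count() returns int

int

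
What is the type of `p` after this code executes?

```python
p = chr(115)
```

chr() returns str (single character)

str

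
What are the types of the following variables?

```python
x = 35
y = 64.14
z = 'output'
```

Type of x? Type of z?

x is int; z is str

int, str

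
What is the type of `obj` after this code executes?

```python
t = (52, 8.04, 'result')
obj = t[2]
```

Index 2 of tuple is 'result' which is str

str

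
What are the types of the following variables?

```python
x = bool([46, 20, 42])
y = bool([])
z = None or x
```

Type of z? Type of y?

None or <bool> returns the bool; bool() returns bool

bool, bool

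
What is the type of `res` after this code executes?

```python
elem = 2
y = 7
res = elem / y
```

int / int always returns float in Python 3 (2 / 7 = 0.285714)

float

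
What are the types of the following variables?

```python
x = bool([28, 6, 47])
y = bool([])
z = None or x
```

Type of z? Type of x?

None or <bool> returns the bool; bool() returns bool

bool, bool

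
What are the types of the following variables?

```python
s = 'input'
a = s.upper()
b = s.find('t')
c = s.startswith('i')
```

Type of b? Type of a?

str.find() returns int; str.upper() returns str

int, str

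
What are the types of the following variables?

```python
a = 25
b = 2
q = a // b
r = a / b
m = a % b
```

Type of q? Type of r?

int // int returns int; int / int returns float

int, float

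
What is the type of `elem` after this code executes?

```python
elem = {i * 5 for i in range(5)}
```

A set comprehension {expr for x in iterable} produces a set

set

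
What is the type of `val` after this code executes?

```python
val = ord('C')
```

ord() returns int (Unicode code point)

int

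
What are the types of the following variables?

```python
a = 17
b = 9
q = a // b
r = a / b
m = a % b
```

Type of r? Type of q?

int / int returns float; int // int returns int

float, int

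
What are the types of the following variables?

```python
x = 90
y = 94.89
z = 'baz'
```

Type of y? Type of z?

y is float; z is str

float, str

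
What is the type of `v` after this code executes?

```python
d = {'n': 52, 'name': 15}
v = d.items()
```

dict.items() returns a dict_items view

dict_items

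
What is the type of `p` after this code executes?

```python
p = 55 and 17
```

'and' returns the last value when all truthy (17, which is int)

int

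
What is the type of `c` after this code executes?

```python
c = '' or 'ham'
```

'or' returns first truthy value ('ham', which is str)

str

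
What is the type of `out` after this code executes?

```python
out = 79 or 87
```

'or' returns the first truthy value (79, which is int)

int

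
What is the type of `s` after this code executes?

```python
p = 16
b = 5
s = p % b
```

int % int returns int (16 % 5 = 1)

int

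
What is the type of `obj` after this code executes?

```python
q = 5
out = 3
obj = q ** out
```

int ** positive int returns int (5 ** 3 = 125)

int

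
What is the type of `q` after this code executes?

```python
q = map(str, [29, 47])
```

map() returns a map iterator object

map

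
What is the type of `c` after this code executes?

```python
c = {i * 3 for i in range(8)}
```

A set comprehension {expr for x in iterable} produces a set

set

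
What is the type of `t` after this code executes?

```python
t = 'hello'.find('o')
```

str.find() returns int (index, or -1)

int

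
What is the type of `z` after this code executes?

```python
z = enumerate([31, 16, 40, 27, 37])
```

enumerate() returns an enumerate iterator object

enumerate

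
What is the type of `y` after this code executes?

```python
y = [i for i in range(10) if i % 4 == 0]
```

A list comprehension [...] produces a list

list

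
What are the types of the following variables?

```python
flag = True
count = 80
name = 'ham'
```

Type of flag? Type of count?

flag is bool; count is int

bool, int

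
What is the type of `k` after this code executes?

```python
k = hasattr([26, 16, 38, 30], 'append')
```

hasattr() returns bool

bool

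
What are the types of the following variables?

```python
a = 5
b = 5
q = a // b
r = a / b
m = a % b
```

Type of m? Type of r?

int % int returns int; int / int returns float

int, float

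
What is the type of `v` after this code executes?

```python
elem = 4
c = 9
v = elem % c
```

int % int returns int (4 % 9 = 4)

int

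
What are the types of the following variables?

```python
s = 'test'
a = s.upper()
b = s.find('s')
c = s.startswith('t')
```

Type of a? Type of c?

str.upper() returns str; str.startswith() returns bool

str, bool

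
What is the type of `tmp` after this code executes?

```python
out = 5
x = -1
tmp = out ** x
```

int ** negative int returns float

float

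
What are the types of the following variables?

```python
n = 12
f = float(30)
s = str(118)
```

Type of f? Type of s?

f is float; s is str

float, str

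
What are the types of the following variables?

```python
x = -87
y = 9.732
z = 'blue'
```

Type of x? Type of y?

x is int; y is float

int, float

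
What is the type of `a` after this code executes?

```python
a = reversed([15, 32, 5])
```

reversed() on a list returns a list_reverseiterator

list_reverseiterator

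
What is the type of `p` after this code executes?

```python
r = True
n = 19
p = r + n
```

bool + int returns int (True is 1, so 1 + 19 = 20)

int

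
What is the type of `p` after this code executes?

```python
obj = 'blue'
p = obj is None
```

'is' comparison returns bool

bool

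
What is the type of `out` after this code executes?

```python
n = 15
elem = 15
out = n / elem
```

int / int always returns float in Python 3 (15 / 15 = 1)

float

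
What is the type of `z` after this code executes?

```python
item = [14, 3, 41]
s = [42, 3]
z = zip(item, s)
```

zip() returns a zip iterator object

zip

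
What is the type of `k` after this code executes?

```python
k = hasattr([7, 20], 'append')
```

hasattr() returns bool

bool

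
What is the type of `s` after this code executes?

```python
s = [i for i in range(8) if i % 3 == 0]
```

A list comprehension [...] produces a list

list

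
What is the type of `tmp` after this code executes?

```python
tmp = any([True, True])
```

any() returns bool

bool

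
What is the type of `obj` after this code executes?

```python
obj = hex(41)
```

hex() returns str representation

str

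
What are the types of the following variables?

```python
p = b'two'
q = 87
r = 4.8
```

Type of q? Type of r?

q is int; r is float

int, float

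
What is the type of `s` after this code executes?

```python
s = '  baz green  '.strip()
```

str.strip() returns str

str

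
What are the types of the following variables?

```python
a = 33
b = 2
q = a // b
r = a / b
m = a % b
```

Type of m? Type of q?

int % int returns int; int // int returns int

int, int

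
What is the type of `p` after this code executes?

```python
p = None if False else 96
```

Ternary: condition is False, else branch (96) taken → int

int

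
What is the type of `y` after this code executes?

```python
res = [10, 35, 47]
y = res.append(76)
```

list.append() returns None (mutates in place)

NoneType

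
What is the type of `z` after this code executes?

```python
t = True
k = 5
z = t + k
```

bool + int returns int (True is 1, so 1 + 5 = 6)

int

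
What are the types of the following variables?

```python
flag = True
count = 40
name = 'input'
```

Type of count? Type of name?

count is int; name is str

int, str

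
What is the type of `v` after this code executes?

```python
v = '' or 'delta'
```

'or' returns first truthy value ('delta', which is str)

str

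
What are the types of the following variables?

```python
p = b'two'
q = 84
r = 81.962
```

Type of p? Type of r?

p is bytes; r is float

bytes, float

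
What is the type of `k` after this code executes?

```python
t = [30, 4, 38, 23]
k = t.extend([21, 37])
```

list.extend() returns None

NoneType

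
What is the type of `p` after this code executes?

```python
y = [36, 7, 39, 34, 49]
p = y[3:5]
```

Slicing a list always returns a list

list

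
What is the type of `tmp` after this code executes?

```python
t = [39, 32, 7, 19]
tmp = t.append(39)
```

list.append() returns None (mutates in place)

NoneType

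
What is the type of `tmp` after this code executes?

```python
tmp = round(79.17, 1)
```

round() with ndigits arg returns float

float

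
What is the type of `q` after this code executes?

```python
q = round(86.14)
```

round() with no ndigits arg returns int

int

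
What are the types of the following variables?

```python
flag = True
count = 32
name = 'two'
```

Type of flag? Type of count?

flag is bool; count is int

bool, int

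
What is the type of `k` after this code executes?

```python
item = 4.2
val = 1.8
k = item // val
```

float // float returns float (floor division preserves float type)

float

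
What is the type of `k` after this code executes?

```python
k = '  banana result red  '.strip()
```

str.strip() returns str

str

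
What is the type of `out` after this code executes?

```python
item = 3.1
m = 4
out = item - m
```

float - int returns float (3.1 - 4 = -0.9)

float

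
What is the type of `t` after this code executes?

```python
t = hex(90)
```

hex() returns str representation

str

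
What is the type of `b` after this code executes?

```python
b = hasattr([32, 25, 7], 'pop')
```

hasattr() returns bool

bool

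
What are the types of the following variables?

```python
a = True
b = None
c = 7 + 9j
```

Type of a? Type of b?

a is bool; b is NoneType

bool, NoneType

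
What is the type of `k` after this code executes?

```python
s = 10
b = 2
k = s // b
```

int // int returns int (10 // 2 = 5)

int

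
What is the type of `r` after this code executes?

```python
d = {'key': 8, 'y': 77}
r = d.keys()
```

.keys() returns a dict_keys view object

dict_keys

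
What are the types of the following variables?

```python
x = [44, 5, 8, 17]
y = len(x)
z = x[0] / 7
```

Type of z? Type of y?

int / int returns float; len() returns int

float, int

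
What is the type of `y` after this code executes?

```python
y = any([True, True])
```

any() returns bool

bool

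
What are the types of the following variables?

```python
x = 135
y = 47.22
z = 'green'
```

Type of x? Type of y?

x is int; y is float

int, float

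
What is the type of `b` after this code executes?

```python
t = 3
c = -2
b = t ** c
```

int ** negative int returns float

float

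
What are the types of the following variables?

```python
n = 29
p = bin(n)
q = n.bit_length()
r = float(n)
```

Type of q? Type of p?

int.bit_length() returns int; bin() returns str

int, str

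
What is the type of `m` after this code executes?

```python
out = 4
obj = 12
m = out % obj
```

int % int returns int (4 % 12 = 4)

int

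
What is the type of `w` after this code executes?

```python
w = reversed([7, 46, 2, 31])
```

reversed() on a list returns a list_reverseiterator

list_reverseiterator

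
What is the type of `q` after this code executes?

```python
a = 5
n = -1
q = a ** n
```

int ** negative int returns float

float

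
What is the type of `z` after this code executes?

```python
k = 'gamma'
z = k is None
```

'is' comparison returns bool

bool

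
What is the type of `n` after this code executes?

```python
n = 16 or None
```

'or' returns first truthy value (16, int)

int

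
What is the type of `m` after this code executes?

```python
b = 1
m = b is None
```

'is' comparison returns bool

bool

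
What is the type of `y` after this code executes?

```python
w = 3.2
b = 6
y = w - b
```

float - int returns float (3.2 - 6 = -2.8)

float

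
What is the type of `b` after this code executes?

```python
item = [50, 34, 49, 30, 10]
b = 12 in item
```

'in' operator returns bool

bool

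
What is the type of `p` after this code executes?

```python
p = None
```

None has type NoneType

NoneType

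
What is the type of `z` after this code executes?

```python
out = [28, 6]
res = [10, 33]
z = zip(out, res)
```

zip() returns a zip iterator object

zip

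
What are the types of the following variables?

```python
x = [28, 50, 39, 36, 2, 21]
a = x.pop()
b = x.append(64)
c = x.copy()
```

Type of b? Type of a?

list.append() returns None; list.pop() returns the element (int)

NoneType, int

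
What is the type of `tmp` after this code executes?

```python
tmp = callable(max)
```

callable() returns bool

bool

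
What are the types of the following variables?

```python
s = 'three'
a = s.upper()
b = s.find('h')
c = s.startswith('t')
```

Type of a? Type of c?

str.upper() returns str; str.startswith() returns bool

str, bool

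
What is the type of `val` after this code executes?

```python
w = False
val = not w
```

'not' always returns bool

bool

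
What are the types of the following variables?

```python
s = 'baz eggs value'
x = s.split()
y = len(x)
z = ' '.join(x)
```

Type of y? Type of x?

len() returns int; str.split() returns list

int, list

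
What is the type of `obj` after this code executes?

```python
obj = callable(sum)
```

callable() returns bool

bool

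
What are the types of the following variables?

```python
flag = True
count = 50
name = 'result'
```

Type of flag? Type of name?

flag is bool; name is str

bool, str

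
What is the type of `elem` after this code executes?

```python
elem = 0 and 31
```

'and' returns the first falsy value (0, which is int)

int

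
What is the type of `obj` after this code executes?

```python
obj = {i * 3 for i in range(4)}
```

A set comprehension {expr for x in iterable} produces a set

set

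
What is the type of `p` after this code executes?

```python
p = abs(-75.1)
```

abs() of float returns float

float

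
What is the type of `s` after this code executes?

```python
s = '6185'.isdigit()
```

str.isdigit() returns bool

bool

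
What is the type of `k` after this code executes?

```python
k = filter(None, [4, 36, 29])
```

filter() returns a filter iterator object

filter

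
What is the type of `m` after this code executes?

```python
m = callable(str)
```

callable() returns bool

bool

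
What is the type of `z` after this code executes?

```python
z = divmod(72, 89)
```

divmod() returns a tuple (quotient, remainder)

tuple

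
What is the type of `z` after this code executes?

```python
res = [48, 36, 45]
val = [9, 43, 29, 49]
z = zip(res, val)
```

zip() returns a zip iterator object

zip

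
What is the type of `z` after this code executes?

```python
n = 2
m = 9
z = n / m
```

int / int always returns float in Python 3 (2 / 9 = 0.222222)

float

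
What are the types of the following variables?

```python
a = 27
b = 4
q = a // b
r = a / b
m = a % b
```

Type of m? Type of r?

int % int returns int; int / int returns float

int, float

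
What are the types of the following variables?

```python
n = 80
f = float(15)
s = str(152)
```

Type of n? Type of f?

n is int; f is float

int, float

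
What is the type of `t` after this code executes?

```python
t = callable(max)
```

callable() returns bool

bool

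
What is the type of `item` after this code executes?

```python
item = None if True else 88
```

Ternary: condition is True, if branch (None) taken → NoneType

NoneType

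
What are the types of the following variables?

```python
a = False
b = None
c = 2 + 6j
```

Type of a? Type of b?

a is bool; b is NoneType

bool, NoneType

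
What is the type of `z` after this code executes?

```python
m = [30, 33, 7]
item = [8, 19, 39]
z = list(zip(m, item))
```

list(zip(...)) returns a list of tuples

list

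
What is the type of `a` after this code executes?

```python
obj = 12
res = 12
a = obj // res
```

int // int returns int (12 // 12 = 1)

int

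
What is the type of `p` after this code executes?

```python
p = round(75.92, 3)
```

round() with ndigits arg returns float

float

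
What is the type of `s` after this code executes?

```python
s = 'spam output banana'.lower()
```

str.lower() returns str

str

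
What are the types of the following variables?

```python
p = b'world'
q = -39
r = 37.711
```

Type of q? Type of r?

q is int; r is float

int, float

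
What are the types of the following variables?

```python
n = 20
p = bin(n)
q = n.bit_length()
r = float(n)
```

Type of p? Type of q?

bin() returns str; int.bit_length() returns int

str, int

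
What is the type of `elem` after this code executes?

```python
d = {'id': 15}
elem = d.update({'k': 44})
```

dict.update() returns None

NoneType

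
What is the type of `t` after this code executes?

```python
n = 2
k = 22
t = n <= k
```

Comparison operators return bool

bool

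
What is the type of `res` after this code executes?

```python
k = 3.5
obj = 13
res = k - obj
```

float - int returns float (3.5 - 13 = -9.5)

float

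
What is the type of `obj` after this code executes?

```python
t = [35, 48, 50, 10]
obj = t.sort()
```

list.sort() returns None (sorts in place)

NoneType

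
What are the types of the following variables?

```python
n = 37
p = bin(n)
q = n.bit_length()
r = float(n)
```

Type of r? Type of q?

float() returns float; int.bit_length() returns int

float, int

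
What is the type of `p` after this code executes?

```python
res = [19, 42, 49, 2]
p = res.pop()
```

list.pop() returns the popped element (int here)

int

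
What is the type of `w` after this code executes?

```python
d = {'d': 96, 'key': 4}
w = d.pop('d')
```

dict.pop() returns the value (int)

int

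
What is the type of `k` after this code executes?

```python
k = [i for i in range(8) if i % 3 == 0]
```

A list comprehension [...] produces a list

list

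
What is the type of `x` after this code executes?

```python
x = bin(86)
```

bin() returns str representation

str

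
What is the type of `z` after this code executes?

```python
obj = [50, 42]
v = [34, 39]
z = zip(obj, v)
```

zip() returns a zip iterator object

zip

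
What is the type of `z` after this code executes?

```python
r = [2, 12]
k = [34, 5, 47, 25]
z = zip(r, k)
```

zip() returns a zip iterator object

zip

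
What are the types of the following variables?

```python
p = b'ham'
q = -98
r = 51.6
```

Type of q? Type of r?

q is int; r is float

int, float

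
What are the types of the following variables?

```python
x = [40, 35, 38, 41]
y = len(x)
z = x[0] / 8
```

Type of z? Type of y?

int / int returns float; len() returns int

float, int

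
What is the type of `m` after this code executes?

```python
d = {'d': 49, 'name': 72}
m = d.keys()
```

.keys() returns a dict_keys view object

dict_keys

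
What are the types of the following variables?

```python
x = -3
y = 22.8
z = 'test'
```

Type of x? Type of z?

x is int; z is str

int, str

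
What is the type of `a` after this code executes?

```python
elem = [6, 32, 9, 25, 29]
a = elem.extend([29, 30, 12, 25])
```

list.extend() returns None

NoneType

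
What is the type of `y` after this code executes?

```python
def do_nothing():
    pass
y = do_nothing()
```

A function with no return statement returns None

NoneType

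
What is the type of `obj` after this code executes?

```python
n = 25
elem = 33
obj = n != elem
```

Comparison operators return bool

bool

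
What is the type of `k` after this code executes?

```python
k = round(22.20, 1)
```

round() with ndigits arg returns float

float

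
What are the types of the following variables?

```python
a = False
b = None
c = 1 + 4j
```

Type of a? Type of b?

a is bool; b is NoneType

bool, NoneType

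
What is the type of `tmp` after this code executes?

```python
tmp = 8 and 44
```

'and' returns the last value when all truthy (44, which is int)

int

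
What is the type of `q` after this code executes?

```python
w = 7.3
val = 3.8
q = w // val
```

float // float returns float (floor division preserves float type)

float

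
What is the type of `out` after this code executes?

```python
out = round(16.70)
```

round() with no ndigits arg returns int

int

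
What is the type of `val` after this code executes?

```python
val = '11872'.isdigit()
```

str.isdigit() returns bool

bool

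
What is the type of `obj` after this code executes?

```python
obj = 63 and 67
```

'and' returns the last value when all truthy (67, which is int)

int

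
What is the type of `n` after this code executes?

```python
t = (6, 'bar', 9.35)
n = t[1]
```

Index 1 of tuple is 'bar' which is str

str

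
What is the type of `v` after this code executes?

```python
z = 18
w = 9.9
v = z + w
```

int + float returns float (18 + 9.9 = 27.9)

float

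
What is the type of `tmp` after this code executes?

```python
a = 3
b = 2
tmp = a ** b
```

int ** positive int returns int (3 ** 2 = 9)

int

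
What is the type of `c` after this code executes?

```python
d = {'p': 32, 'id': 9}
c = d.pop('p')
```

dict.pop() returns the value (int)

int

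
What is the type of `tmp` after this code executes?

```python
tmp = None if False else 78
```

Ternary: condition is False, else branch (78) taken → int

int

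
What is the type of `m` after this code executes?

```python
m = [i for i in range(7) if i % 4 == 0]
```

A list comprehension [...] produces a list

list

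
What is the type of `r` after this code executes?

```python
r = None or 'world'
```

'or' with None returns the other value ('world', str)

str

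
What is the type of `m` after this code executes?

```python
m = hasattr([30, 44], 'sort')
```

hasattr() returns bool

bool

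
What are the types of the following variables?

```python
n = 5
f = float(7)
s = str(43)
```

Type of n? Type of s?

n is int; s is str

int, str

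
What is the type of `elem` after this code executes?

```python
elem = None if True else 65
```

Ternary: condition is True, if branch (None) taken → NoneType

NoneType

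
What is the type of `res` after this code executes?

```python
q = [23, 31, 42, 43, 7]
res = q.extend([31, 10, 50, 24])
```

list.extend() returns None

NoneType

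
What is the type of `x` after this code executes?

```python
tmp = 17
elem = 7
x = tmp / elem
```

int / int always returns float in Python 3 (17 / 7 = 2.42857)

float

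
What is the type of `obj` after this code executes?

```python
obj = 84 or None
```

'or' returns first truthy value (84, int)

int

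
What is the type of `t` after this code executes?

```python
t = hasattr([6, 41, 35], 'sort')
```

hasattr() returns bool

bool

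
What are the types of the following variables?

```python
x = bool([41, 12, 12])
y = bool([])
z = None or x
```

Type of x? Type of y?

bool() returns bool; bool() returns bool

bool, bool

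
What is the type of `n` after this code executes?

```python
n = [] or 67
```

'or' returns first truthy value (67, which is int)

int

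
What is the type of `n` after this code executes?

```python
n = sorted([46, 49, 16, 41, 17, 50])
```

sorted() always returns list

list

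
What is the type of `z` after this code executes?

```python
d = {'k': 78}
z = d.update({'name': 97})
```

dict.update() returns None

NoneType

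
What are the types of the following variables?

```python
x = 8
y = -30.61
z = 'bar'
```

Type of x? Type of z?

x is int; z is str

int, str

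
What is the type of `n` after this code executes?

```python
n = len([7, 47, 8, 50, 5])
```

len() always returns int

int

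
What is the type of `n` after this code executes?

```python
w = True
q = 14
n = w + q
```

bool + int returns int (True is 1, so 1 + 14 = 15)

int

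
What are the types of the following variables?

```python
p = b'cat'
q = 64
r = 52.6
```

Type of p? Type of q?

p is bytes; q is int

bytes, int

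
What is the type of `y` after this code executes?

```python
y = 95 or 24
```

'or' returns the first truthy value (95, which is int)

int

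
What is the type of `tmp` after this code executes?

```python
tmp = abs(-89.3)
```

abs() of float returns float

float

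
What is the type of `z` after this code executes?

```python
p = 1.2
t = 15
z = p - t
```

float - int returns float (1.2 - 15 = -13.8)

float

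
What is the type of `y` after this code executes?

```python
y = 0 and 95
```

'and' returns the first falsy value (0, which is int)

int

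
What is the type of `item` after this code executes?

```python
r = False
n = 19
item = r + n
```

bool + int returns int (False is 0, so 0 + 19 = 19)

int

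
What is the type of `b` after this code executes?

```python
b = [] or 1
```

'or' returns first truthy value (1, which is int)

int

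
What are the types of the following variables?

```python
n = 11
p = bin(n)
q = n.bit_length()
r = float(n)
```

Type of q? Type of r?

int.bit_length() returns int; float() returns float

int, float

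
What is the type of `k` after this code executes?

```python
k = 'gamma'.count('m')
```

str.count() returns int

int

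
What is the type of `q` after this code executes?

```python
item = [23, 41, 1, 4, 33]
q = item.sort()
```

list.sort() returns None (sorts in place)

NoneType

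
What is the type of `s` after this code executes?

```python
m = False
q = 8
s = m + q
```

bool + int returns int (False is 0, so 0 + 8 = 8)

int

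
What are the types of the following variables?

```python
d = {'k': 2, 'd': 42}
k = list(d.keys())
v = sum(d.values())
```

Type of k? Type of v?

list(...) returns list; sum of int values returns int

list, int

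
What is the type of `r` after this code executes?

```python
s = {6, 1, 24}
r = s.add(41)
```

set.add() returns None (mutates in place)

NoneType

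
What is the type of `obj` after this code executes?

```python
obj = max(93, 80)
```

max() of ints returns int

int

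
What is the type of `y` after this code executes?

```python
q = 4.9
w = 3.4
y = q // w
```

float // float returns float (floor division preserves float type)

float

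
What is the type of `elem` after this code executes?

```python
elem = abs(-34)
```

abs() of int returns int

int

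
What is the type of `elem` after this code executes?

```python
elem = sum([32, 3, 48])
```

sum() of ints returns int

int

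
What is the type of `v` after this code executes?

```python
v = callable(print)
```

callable() returns bool

bool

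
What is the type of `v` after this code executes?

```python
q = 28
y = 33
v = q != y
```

Comparison operators return bool

bool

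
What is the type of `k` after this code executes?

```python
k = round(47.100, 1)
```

round() with ndigits arg returns float

float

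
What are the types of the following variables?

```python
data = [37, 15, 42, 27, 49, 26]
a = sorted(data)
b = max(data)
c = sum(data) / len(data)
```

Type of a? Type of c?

sorted() returns list; int / int returns float

list, float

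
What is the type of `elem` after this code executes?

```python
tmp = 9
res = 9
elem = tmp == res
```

Equality comparison returns bool

bool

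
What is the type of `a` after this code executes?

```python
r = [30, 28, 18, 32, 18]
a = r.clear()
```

list.clear() returns None

NoneType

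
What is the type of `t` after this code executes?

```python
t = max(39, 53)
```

max() of ints returns int

int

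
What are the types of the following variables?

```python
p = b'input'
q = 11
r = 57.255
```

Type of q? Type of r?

q is int; r is float

int, float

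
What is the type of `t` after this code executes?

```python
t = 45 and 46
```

'and' returns the last value when all truthy (46, which is int)

int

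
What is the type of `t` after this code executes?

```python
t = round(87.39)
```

round() with no ndigits arg returns int

int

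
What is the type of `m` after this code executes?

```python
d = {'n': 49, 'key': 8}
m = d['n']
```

Accessing dict[str, int] with key 'n' returns int value 49

int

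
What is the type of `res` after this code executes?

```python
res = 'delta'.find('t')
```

str.find() returns int (index, or -1)

int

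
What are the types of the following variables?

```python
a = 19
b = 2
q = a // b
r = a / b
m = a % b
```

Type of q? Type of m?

int // int returns int; int % int returns int

int, int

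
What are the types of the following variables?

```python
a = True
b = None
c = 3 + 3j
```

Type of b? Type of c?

b is NoneType; c is complex

NoneType, complex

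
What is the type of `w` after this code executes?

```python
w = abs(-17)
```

abs() of int returns int

int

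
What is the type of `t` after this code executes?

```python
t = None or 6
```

'or' with None returns the other value (6, int)

int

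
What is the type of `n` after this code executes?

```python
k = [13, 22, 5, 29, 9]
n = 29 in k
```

'in' operator returns bool

bool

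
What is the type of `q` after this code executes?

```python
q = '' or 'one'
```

'or' returns first truthy value ('one', which is str)

str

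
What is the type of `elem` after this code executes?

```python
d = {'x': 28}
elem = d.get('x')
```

dict.get() returns the value (int) when key is found

int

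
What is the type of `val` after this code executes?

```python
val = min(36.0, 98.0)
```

min() of floats returns float

float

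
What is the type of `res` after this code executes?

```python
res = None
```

None has type NoneType

NoneType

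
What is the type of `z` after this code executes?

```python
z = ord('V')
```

ord() returns int (Unicode code point)

int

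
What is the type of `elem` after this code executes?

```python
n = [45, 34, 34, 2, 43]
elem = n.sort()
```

list.sort() returns None (sorts in place)

NoneType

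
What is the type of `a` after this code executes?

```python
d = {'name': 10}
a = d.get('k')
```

dict.get() returns None when key 'k' is not found and no default given

NoneType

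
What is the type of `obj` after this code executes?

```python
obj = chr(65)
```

chr() returns str (single character)

str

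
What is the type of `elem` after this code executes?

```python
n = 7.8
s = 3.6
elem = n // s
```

float // float returns float (floor division preserves float type)

float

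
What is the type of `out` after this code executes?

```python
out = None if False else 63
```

Ternary: condition is False, else branch (63) taken → int

int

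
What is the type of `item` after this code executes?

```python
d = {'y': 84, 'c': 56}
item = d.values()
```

.values() returns a dict_values view object

dict_values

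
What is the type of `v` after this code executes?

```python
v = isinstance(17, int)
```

isinstance() returns bool

bool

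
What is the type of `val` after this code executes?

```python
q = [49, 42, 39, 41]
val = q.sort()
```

list.sort() returns None (sorts in place)

NoneType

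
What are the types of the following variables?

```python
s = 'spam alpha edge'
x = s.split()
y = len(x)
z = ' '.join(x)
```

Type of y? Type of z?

len() returns int; str.join() returns str

int, str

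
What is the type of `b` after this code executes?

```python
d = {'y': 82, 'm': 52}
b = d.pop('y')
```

dict.pop() returns the value (int)

int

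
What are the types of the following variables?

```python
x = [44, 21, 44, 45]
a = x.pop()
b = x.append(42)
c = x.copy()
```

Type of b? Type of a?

list.append() returns None; list.pop() returns the element (int)

NoneType, int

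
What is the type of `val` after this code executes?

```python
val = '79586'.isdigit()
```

str.isdigit() returns bool

bool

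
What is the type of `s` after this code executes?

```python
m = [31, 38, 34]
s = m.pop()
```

list.pop() returns the popped element (int here)

int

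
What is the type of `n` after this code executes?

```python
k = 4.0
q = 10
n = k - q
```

float - int returns float (4.0 - 10 = -6.0)

float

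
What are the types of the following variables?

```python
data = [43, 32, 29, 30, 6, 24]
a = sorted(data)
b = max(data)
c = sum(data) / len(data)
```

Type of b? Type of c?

max of ints returns int; int / int returns float

int, float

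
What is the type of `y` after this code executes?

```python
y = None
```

None has type NoneType

NoneType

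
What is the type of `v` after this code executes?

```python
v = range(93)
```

range() returns a range object

range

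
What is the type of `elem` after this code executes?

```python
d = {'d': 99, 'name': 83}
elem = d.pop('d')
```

dict.pop() returns the value (int)

int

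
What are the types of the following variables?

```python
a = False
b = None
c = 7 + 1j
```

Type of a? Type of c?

a is bool; c is complex

bool, complex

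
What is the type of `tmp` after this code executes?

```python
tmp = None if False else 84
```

Ternary: condition is False, else branch (84) taken → int

int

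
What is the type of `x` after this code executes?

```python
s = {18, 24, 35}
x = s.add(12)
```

set.add() returns None (mutates in place)

NoneType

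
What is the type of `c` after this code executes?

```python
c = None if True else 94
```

Ternary: condition is True, if branch (None) taken → NoneType

NoneType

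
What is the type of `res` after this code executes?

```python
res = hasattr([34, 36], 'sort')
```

hasattr() returns bool

bool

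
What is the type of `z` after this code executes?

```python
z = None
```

None has type NoneType

NoneType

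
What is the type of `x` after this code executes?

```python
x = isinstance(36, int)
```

isinstance() returns bool

bool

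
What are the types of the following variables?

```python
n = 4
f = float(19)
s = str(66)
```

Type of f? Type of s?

f is float; s is str

float, str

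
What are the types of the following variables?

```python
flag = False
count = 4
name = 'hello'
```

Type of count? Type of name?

count is int; name is str

int, str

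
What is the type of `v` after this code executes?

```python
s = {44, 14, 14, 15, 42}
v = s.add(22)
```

set.add() returns None (mutates in place)

NoneType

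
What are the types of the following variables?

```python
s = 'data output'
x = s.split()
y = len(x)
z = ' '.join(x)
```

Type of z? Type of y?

str.join() returns str; len() returns int

str, int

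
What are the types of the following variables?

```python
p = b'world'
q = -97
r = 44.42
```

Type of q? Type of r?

q is int; r is float

int, float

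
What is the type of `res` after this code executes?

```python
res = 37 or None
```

'or' returns first truthy value (37, int)

int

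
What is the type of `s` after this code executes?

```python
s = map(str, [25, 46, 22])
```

map() returns a map iterator object

map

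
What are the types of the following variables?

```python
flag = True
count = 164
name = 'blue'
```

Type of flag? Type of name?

flag is bool; name is str

bool, str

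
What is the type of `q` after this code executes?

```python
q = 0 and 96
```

'and' returns the first falsy value (0, which is int)

int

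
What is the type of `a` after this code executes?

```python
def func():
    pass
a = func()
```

A function with no return statement returns None

NoneType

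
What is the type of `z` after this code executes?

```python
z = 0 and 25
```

'and' returns the first falsy value (0, which is int)

int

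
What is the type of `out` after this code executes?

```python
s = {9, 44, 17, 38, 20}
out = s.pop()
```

Popping from a set of ints returns int

int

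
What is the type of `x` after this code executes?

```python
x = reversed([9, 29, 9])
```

reversed() on a list returns a list_reverseiterator

list_reverseiterator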